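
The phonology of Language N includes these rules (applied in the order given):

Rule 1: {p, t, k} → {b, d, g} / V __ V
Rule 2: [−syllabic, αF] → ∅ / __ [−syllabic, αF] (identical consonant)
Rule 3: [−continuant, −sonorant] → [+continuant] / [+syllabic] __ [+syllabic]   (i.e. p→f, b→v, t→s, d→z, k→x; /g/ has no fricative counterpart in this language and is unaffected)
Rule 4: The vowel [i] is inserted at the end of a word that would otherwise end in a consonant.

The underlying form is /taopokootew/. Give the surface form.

Rule 1 (intervocalic voicing): /p/ is a voiceless stop between vowels /o/ and /o/, so it voices to [b]. /k/ is a voiceless stop between vowels /o/ and /o/, so it voices to [g]. /t/ is a voiceless stop between vowels /o/ and /e/, so it voices to [d]. /taopokootew/ → taobogoodew.
Rule 2 (degemination): no segment meets the environment; /taobogoodew/ is unchanged.
Rule 3 (intervocalic spirantization): /b/ is a stop between vowels /o/ and /o/, so it spirantizes to the fricative [v]. /d/ is a stop between vowels /o/ and /e/, so it spirantizes to the fricative [z]. /taobogoodew/ → taovogoozew.
Rule 4 (final i-epenthesis): the form ends in the consonant /w/, so [i] is inserted word-finally. /taovogoozew/ → taovogoozewi.

taovogoozewi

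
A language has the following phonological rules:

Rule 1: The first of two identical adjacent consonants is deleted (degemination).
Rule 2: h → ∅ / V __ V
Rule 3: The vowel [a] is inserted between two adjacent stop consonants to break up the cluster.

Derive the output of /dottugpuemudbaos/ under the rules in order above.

dotugapuemudabaos

Rule 1 (degemination): /tt/ is a geminate; the first /t/ deletes. /dottugpuemudbaos/ → dotugpuemudbaos.
Rule 2 (intervocalic h-deletion): no segment meets the environment; /dotugpuemudbaos/ is unchanged.
Rule 3 (stop-cluster a-epenthesis): /g/ and /p/ form a stop–stop cluster, so [a] is inserted between them. /d/ and /b/ form a stop–stop cluster, so [a] is inserted between them. /dotugpuemudbaos/ → dotugapuemudabaos.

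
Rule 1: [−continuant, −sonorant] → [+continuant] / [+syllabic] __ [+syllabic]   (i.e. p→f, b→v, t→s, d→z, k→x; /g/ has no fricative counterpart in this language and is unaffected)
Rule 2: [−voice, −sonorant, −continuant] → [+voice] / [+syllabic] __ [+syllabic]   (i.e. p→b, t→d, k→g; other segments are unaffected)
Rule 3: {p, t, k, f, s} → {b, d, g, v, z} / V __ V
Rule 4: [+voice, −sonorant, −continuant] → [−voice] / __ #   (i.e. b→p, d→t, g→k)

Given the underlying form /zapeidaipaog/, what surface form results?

Rule 1 (intervocalic spirantization): /p/ is a stop between vowels /a/ and /e/, so it spirantizes to the fricative [f]. /d/ is a stop between vowels /i/ and /a/, so it spirantizes to the fricative [z]. /p/ is a stop between vowels /i/ and /a/, so it spirantizes to the fricative [f]. /zapeidaipaog/ → zafeizaifaog.
Rule 2 (intervocalic voicing): no segment meets the environment; /zafeizaifaog/ is unchanged.
Rule 3 (intervocalic voicing): /f/ is a voiceless obstruent between vowels /a/ and /e/, so it voices to [v]. /f/ is a voiceless obstruent between vowels /i/ and /a/, so it voices to [v]. /zafeizaifaog/ → zaveizaivaog.
Rule 4 (final devoicing): /g/ is a voiced stop in word-final position, so it devoices to [k]. /zaveizaivaog/ → zaveizaivaok.

zaveizaivaok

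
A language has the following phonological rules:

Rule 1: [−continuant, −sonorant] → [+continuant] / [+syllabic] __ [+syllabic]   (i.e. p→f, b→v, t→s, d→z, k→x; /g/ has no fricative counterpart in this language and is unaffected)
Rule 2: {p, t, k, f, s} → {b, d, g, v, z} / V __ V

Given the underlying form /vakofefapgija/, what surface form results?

vaxovevapgija

Rule 1 (intervocalic spirantization): /k/ is a stop between vowels /a/ and /o/, so it spirantizes to the fricative [x]. /vakofefapgija/ → vaxofefapgija.
Rule 2 (intervocalic voicing): /f/ is a voiceless obstruent between vowels /o/ and /e/, so it voices to [v]. /f/ is a voiceless obstruent between vowels /e/ and /a/, so it voices to [v]. /vaxofefapgija/ → vaxovevapgija.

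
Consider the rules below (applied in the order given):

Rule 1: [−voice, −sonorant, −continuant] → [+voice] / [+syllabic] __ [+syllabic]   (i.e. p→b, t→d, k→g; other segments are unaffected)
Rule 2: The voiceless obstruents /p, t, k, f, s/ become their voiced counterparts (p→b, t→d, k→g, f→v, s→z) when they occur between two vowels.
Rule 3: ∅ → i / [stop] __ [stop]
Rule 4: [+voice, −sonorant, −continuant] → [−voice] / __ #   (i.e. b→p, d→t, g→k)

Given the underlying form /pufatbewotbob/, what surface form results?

Rule 1 (intervocalic voicing): no segment meets the environment; /pufatbewotbob/ is unchanged.
Rule 2 (intervocalic voicing): /f/ is a voiceless obstruent between vowels /u/ and /a/, so it voices to [v]. /pufatbewotbob/ → puvatbewotbob.
Rule 3 (stop-cluster i-epenthesis): /t/ and /b/ form a stop–stop cluster, so [i] is inserted between them. /t/ and /b/ form a stop–stop cluster, so [i] is inserted between them. /puvatbewotbob/ → puvatibewotibob.
Rule 4 (final devoicing): /b/ is a voiced stop in word-final position, so it devoices to [p]. /puvatibewotibob/ → puvatibewotibop.

puvatibewotibop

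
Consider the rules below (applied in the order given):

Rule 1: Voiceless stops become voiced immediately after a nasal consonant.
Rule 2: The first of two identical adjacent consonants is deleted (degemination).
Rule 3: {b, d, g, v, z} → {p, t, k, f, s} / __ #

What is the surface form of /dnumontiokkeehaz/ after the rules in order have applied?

Rule 1 (post-nasal voicing): /t/ is a voiceless stop immediately after the nasal /n/, so it voices to [d]. /dnumontiokkeehaz/ → dnumondiokkeehaz.
Rule 2 (degemination): /kk/ is a geminate; the first /k/ deletes. /dnumondiokkeehaz/ → dnumondiokeehaz.
Rule 3 (final devoicing): /z/ is a voiced obstruent in word-final position, so it devoices to [s]. /dnumondiokeehaz/ → dnumondiokeehas.

dnumondiokeehas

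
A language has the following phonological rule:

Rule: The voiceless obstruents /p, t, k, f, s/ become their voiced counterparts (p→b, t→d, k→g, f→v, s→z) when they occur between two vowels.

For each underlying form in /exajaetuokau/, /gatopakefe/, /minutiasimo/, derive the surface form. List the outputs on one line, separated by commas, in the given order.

exajaeduogau, gadobageve, minudiazimo

/exajaetuokau/: /t/ is a voiceless obstruent between vowels /e/ and /u/, so it voices to [d]. /k/ is a voiceless obstruent between vowels /o/ and /a/, so it voices to [g]. → [exajaeduogau].
/gatopakefe/: /t/ is a voiceless obstruent between vowels /a/ and /o/, so it voices to [d]. /p/ is a voiceless obstruent between vowels /o/ and /a/, so it voices to [b]. /k/ is a voiceless obstruent between vowels /a/ and /e/, so it voices to [g]. /f/ is a voiceless obstruent between vowels /e/ and /e/, so it voices to [v]. → [gadobageve].
/minutiasimo/: /t/ is a voiceless obstruent between vowels /u/ and /i/, so it voices to [d]. /s/ is a voiceless obstruent between vowels /a/ and /i/, so it voices to [z]. → [minudiazimo].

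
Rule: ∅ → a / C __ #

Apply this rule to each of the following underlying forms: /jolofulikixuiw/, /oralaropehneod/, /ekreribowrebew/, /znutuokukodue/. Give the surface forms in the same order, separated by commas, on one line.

jolofulikixuiwa, oralaropehneoda, ekreribowrebewa, znutuokukodue

/jolofulikixuiw/: the form ends in the consonant /w/, so [a] is inserted word-finally. → [jolofulikixuiwa].
/oralaropehneod/: the form ends in the consonant /d/, so [a] is inserted word-finally. → [oralaropehneoda].
/ekreribowrebew/: the form ends in the consonant /w/, so [a] is inserted word-finally. → [ekreribowrebewa].
/znutuokukodue/: the rule's environment is not met; surfaces unchanged as [znutuokukodue].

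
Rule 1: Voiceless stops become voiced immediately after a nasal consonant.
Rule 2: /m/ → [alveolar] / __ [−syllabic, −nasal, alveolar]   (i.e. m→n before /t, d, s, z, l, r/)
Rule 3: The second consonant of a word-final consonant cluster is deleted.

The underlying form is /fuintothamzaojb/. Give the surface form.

fuindothanzaoj

Rule 1 (post-nasal voicing): /t/ is a voiceless stop immediately after the nasal /n/, so it voices to [d]. /fuintothamzaojb/ → fuindothamzaojb.
Rule 2 (nasal place assimilation): /m/ precedes the alveolar consonant /z/, so it assimilates in place to [n]. /fuindothamzaojb/ → fuindothanzaojb.
Rule 3 (final cluster simplification): /b/ is the second consonant of a word-final cluster /jb/, so it deletes. /fuindothanzaojb/ → fuindothanzaoj.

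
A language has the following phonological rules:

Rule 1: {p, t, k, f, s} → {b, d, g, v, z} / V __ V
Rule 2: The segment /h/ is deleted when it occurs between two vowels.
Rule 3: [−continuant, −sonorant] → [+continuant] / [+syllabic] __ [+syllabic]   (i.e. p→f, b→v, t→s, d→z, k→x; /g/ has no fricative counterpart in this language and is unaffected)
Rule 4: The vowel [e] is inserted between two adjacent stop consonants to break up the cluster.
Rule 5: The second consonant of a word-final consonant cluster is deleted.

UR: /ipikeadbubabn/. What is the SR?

ivigeadebuvab

Rule 1 (intervocalic voicing): /p/ is a voiceless obstruent between vowels /i/ and /i/, so it voices to [b]. /k/ is a voiceless obstruent between vowels /i/ and /e/, so it voices to [g]. /ipikeadbubabn/ → ibigeadbubabn.
Rule 2 (intervocalic h-deletion): no segment meets the environment; /ibigeadbubabn/ is unchanged.
Rule 3 (intervocalic spirantization): /b/ is a stop between vowels /i/ and /i/, so it spirantizes to the fricative [v]. /b/ is a stop between vowels /u/ and /a/, so it spirantizes to the fricative [v]. /ibigeadbubabn/ → ivigeadbuvabn.
Rule 4 (stop-cluster e-epenthesis): /d/ and /b/ form a stop–stop cluster, so [e] is inserted between them. /ivigeadbuvabn/ → ivigeadebuvabn.
Rule 5 (final cluster simplification): /n/ is the second consonant of a word-final cluster /bn/, so it deletes. /ivigeadebuvabn/ → ivigeadebuvab.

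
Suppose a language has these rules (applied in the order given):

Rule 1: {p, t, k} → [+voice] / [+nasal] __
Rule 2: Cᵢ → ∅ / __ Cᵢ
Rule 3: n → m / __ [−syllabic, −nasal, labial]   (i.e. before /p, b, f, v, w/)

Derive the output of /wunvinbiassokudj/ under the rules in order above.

wumvimbiasokudj

Rule 1 (post-nasal voicing): no segment meets the environment; /wunvinbiassokudj/ is unchanged.
Rule 2 (degemination): /ss/ is a geminate; the first /s/ deletes. /wunvinbiassokudj/ → wunvinbiasokudj.
Rule 3 (nasal place assimilation): /n/ precedes the labial consonant /v/, so it assimilates in place to [m]. /n/ precedes the labial consonant /b/, so it assimilates in place to [m]. /wunvinbiasokudj/ → wumvimbiasokudj.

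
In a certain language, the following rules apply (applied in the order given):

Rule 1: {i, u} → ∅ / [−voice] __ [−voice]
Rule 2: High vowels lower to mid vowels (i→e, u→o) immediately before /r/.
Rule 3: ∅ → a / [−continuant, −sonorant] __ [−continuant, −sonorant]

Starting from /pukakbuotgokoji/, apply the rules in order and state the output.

Rule 1 (high vowel syncope): /u/ is a high vowel flanked by voiceless consonants /p/ and /k/, so it deletes. /pukakbuotgokoji/ → pkakbuotgokoji.
Rule 2 (pre-rhotic lowering): no segment meets the environment; /pkakbuotgokoji/ is unchanged.
Rule 3 (stop-cluster a-epenthesis): /p/ and /k/ form a stop–stop cluster, so [a] is inserted between them. /k/ and /b/ form a stop–stop cluster, so [a] is inserted between them. /t/ and /g/ form a stop–stop cluster, so [a] is inserted between them. /pkakbuotgokoji/ → pakakabuotagokoji.

pakakabuotagokoji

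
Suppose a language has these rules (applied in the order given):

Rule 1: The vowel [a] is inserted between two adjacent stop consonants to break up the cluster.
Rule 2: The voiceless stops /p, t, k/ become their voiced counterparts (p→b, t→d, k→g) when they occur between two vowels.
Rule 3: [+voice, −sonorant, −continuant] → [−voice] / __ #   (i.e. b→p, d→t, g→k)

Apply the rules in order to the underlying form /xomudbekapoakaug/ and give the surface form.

Rule 1 (stop-cluster a-epenthesis): /d/ and /b/ form a stop–stop cluster, so [a] is inserted between them. /xomudbekapoakaug/ → xomudabekapoakaug.
Rule 2 (intervocalic voicing): /k/ is a voiceless stop between vowels /e/ and /a/, so it voices to [g]. /p/ is a voiceless stop between vowels /a/ and /o/, so it voices to [b]. /k/ is a voiceless stop between vowels /a/ and /a/, so it voices to [g]. /xomudabekapoakaug/ → xomudabegaboagaug.
Rule 3 (final devoicing): /g/ is a voiced stop in word-final position, so it devoices to [k]. /xomudabegaboagaug/ → xomudabegaboagauk.

xomudabegaboagauk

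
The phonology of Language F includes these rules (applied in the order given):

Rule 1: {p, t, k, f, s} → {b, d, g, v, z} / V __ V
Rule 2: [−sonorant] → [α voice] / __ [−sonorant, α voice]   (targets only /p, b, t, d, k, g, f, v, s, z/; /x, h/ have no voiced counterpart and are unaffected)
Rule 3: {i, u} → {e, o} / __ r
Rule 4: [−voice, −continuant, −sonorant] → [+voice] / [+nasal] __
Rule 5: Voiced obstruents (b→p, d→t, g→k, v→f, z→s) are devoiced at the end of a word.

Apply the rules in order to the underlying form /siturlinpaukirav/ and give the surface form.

Rule 1 (intervocalic voicing): /t/ is a voiceless obstruent between vowels /i/ and /u/, so it voices to [d]. /k/ is a voiceless obstruent between vowels /u/ and /i/, so it voices to [g]. /siturlinpaukirav/ → sidurlinpaugirav.
Rule 2 (regressive voicing assimilation): no segment meets the environment; /sidurlinpaugirav/ is unchanged.
Rule 3 (pre-rhotic lowering): /u/ is a high vowel immediately before /r/, so it lowers to [o]. /i/ is a high vowel immediately before /r/, so it lowers to [e]. /sidurlinpaugirav/ → sidorlinpaugerav.
Rule 4 (post-nasal voicing): /p/ is a voiceless stop immediately after the nasal /n/, so it voices to [b]. /sidorlinpaugerav/ → sidorlinbaugerav.
Rule 5 (final devoicing): /v/ is a voiced obstruent in word-final position, so it devoices to [f]. /sidorlinbaugerav/ → sidorlinbaugeraf.

sidorlinbaugeraf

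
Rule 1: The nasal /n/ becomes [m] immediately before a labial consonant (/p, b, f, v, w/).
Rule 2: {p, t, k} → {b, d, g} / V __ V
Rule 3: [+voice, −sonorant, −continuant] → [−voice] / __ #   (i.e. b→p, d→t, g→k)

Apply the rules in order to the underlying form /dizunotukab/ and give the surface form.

Rule 1 (nasal place assimilation): no segment meets the environment; /dizunotukab/ is unchanged.
Rule 2 (intervocalic voicing): /t/ is a voiceless stop between vowels /o/ and /u/, so it voices to [d]. /k/ is a voiceless stop between vowels /u/ and /a/, so it voices to [g]. /dizunotukab/ → dizunodugab.
Rule 3 (final devoicing): /b/ is a voiced stop in word-final position, so it devoices to [p]. /dizunodugab/ → dizunodugap.

dizunodugap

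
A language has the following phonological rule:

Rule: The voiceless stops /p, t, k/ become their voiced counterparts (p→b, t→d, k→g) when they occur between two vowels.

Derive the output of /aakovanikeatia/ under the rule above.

/k/ is a voiceless stop between vowels /a/ and /o/, so it voices to [g].
/k/ is a voiceless stop between vowels /i/ and /e/, so it voices to [g].
/t/ is a voiceless stop between vowels /a/ and /i/, so it voices to [d].
Surface form: [aagovanigeadia].

aagovanigeadia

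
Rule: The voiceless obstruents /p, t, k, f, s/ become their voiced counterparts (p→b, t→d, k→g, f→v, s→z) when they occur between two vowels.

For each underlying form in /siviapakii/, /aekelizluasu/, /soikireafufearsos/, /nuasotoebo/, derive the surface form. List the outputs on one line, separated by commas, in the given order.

/siviapakii/: /p/ is a voiceless obstruent between vowels /a/ and /a/, so it voices to [b]. /k/ is a voiceless obstruent between vowels /a/ and /i/, so it voices to [g]. → [siviabagii].
/aekelizluasu/: /k/ is a voiceless obstruent between vowels /e/ and /e/, so it voices to [g]. /s/ is a voiceless obstruent between vowels /a/ and /u/, so it voices to [z]. → [aegelizluazu].
/soikireafufearsos/: /k/ is a voiceless obstruent between vowels /i/ and /i/, so it voices to [g]. /f/ is a voiceless obstruent between vowels /a/ and /u/, so it voices to [v]. /f/ is a voiceless obstruent between vowels /u/ and /e/, so it voices to [v]. → [soigireavuvearsos].
/nuasotoebo/: /s/ is a voiceless obstruent between vowels /a/ and /o/, so it voices to [z]. /t/ is a voiceless obstruent between vowels /o/ and /o/, so it voices to [d]. → [nuazodoebo].

siviabagii, aegelizluazu, soigireavuvearsos, nuazodoebo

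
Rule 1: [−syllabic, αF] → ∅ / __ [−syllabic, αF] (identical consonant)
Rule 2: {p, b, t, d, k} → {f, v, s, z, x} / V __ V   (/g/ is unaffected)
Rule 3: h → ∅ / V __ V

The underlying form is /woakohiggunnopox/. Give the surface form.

Rule 1 (degemination): /gg/ is a geminate; the first /g/ deletes. /nn/ is a geminate; the first /n/ deletes. /woakohiggunnopox/ → woakohigunopox.
Rule 2 (intervocalic spirantization): /k/ is a stop between vowels /a/ and /o/, so it spirantizes to the fricative [x]. /p/ is a stop between vowels /o/ and /o/, so it spirantizes to the fricative [f]. /woakohigunopox/ → woaxohigunofox.
Rule 3 (intervocalic h-deletion): /h/ occurs between vowels /o/ and /i/, so it deletes. /woaxohigunofox/ → woaxoigunofox.

woaxoigunofox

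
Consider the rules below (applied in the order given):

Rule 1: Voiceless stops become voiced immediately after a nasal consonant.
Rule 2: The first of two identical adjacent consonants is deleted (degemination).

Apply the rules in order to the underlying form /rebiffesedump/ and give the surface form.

rebifesedumb

Rule 1 (post-nasal voicing): /p/ is a voiceless stop immediately after the nasal /m/, so it voices to [b]. /rebiffesedump/ → rebiffesedumb.
Rule 2 (degemination): /ff/ is a geminate; the first /f/ deletes. /rebiffesedumb/ → rebifesedumb.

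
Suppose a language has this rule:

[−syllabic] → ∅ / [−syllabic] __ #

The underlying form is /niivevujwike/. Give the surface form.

No segment of /niivevujwike/ meets the structural description of the rule, so the form surfaces unchanged.

niivevujwike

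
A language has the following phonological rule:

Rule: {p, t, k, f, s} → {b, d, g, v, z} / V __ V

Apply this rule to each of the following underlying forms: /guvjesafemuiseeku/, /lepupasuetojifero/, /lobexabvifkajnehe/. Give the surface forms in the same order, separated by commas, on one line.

guvjezavemuizeegu, lebubazuedojivero, lobexabvifkajnehe

/guvjesafemuiseeku/: /s/ is a voiceless obstruent between vowels /e/ and /a/, so it voices to [z]. /f/ is a voiceless obstruent between vowels /a/ and /e/, so it voices to [v]. /s/ is a voiceless obstruent between vowels /i/ and /e/, so it voices to [z]. /k/ is a voiceless obstruent between vowels /e/ and /u/, so it voices to [g]. → [guvjezavemuizeegu].
/lepupasuetojifero/: /p/ is a voiceless obstruent between vowels /e/ and /u/, so it voices to [b]. /p/ is a voiceless obstruent between vowels /u/ and /a/, so it voices to [b]. /s/ is a voiceless obstruent between vowels /a/ and /u/, so it voices to [z]. /t/ is a voiceless obstruent between vowels /e/ and /o/, so it voices to [d]. /f/ is a voiceless obstruent between vowels /i/ and /e/, so it voices to [v]. → [lebubazuedojivero].
/lobexabvifkajnehe/: the rule's environment is not met; surfaces unchanged as [lobexabvifkajnehe].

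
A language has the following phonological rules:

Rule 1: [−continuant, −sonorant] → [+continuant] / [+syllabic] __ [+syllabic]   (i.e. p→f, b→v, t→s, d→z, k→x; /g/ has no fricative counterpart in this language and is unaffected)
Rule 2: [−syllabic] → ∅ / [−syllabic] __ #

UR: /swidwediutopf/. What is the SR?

Rule 1 (intervocalic spirantization): /d/ is a stop between vowels /e/ and /i/, so it spirantizes to the fricative [z]. /t/ is a stop between vowels /u/ and /o/, so it spirantizes to the fricative [s]. /swidwediutopf/ → swidweziusopf.
Rule 2 (final cluster simplification): /f/ is the second consonant of a word-final cluster /pf/, so it deletes. /swidweziusopf/ → swidweziusop.

swidweziusop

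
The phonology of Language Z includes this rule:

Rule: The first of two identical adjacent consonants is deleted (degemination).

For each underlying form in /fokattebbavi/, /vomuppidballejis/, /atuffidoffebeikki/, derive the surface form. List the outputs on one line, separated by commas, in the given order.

fokatebavi, vomupidbalejis, atufidofebeiki

/fokattebbavi/: /tt/ is a geminate; the first /t/ deletes. /bb/ is a geminate; the first /b/ deletes. → [fokatebavi].
/vomuppidballejis/: /pp/ is a geminate; the first /p/ deletes. /ll/ is a geminate; the first /l/ deletes. → [vomupidbalejis].
/atuffidoffebeikki/: /ff/ is a geminate; the first /f/ deletes. /ff/ is a geminate; the first /f/ deletes. /kk/ is a geminate; the first /k/ deletes. → [atufidofebeiki].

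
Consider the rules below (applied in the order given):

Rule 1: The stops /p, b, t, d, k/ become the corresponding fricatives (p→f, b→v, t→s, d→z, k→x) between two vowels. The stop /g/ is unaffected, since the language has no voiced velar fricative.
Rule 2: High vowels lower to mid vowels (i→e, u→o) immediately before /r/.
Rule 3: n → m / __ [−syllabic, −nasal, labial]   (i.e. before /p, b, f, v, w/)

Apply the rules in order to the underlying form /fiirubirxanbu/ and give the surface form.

Rule 1 (intervocalic spirantization): /b/ is a stop between vowels /u/ and /i/, so it spirantizes to the fricative [v]. /fiirubirxanbu/ → fiiruvirxanbu.
Rule 2 (pre-rhotic lowering): /i/ is a high vowel immediately before /r/, so it lowers to [e]. /i/ is a high vowel immediately before /r/, so it lowers to [e]. /fiiruvirxanbu/ → fieruverxanbu.
Rule 3 (nasal place assimilation): /n/ precedes the labial consonant /b/, so it assimilates in place to [m]. /fieruverxanbu/ → fieruverxambu.

fieruverxambu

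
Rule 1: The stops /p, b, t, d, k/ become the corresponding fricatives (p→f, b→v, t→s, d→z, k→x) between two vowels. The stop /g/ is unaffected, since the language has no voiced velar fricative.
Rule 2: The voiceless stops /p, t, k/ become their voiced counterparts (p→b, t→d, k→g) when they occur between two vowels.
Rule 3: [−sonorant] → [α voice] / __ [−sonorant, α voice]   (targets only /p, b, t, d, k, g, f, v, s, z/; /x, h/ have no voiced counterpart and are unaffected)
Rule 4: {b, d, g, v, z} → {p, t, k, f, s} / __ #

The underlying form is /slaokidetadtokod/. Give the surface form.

Rule 1 (intervocalic spirantization): /k/ is a stop between vowels /o/ and /i/, so it spirantizes to the fricative [x]. /d/ is a stop between vowels /i/ and /e/, so it spirantizes to the fricative [z]. /t/ is a stop between vowels /e/ and /a/, so it spirantizes to the fricative [s]. /k/ is a stop between vowels /o/ and /o/, so it spirantizes to the fricative [x]. /slaokidetadtokod/ → slaoxizesadtoxod.
Rule 2 (intervocalic voicing): no segment meets the environment; /slaoxizesadtoxod/ is unchanged.
Rule 3 (regressive voicing assimilation): /d/ precedes the voiceless obstruent /t/, so it devoices to [t] by assimilation. /slaoxizesadtoxod/ → slaoxizesattoxod.
Rule 4 (final devoicing): /d/ is a voiced obstruent in word-final position, so it devoices to [t]. /slaoxizesattoxod/ → slaoxizesattoxot.

slaoxizesattoxot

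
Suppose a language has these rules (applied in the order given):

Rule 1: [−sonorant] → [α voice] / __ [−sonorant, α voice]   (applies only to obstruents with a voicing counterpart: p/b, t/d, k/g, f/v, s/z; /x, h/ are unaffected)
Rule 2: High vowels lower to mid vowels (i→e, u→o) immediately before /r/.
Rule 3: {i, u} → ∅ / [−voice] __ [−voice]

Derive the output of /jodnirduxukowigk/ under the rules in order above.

jodnerduxkowikk

Rule 1 (regressive voicing assimilation): /g/ precedes the voiceless obstruent /k/, so it devoices to [k] by assimilation. /jodnirduxukowigk/ → jodnirduxukowikk.
Rule 2 (pre-rhotic lowering): /i/ is a high vowel immediately before /r/, so it lowers to [e]. /jodnirduxukowikk/ → jodnerduxukowikk.
Rule 3 (high vowel syncope): /u/ is a high vowel flanked by voiceless consonants /x/ and /k/, so it deletes. /jodnerduxukowikk/ → jodnerduxkowikk.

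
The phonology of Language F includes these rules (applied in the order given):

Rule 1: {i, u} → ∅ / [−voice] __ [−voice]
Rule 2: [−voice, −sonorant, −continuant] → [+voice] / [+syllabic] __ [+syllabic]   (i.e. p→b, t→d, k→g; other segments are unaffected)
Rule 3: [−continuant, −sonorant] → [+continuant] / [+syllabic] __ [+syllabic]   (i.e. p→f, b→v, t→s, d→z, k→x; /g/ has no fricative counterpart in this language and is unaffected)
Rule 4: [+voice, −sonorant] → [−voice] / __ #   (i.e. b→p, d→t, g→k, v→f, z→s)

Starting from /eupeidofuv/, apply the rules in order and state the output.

Rule 1 (high vowel syncope): no segment meets the environment; /eupeidofuv/ is unchanged.
Rule 2 (intervocalic voicing): /p/ is a voiceless stop between vowels /u/ and /e/, so it voices to [b]. /eupeidofuv/ → eubeidofuv.
Rule 3 (intervocalic spirantization): /b/ is a stop between vowels /u/ and /e/, so it spirantizes to the fricative [v]. /d/ is a stop between vowels /i/ and /o/, so it spirantizes to the fricative [z]. /eubeidofuv/ → euveizofuv.
Rule 4 (final devoicing): /v/ is a voiced obstruent in word-final position, so it devoices to [f]. /euveizofuv/ → euveizofuf.

euveizofuf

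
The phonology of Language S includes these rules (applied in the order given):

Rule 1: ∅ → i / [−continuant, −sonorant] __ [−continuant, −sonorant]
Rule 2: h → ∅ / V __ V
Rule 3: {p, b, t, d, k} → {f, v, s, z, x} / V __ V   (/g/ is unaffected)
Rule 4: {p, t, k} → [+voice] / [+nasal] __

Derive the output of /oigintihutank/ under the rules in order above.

oigindiusang

Rule 1 (stop-cluster i-epenthesis): no segment meets the environment; /oigintihutank/ is unchanged.
Rule 2 (intervocalic h-deletion): /h/ occurs between vowels /i/ and /u/, so it deletes. /oigintihutank/ → oigintiutank.
Rule 3 (intervocalic spirantization): /t/ is a stop between vowels /u/ and /a/, so it spirantizes to the fricative [s]. /oigintiutank/ → oigintiusank.
Rule 4 (post-nasal voicing): /t/ is a voiceless stop immediately after the nasal /n/, so it voices to [d]. /k/ is a voiceless stop immediately after the nasal /n/, so it voices to [g]. /oigintiusank/ → oigindiusang.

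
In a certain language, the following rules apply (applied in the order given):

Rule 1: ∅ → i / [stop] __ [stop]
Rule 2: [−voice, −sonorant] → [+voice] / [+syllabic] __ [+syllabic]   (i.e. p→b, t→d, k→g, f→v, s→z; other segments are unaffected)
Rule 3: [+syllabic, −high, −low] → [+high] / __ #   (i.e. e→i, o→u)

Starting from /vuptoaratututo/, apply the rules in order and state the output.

vubidoaradududu

Rule 1 (stop-cluster i-epenthesis): /p/ and /t/ form a stop–stop cluster, so [i] is inserted between them. /vuptoaratututo/ → vupitoaratututo.
Rule 2 (intervocalic voicing): /p/ is a voiceless obstruent between vowels /u/ and /i/, so it voices to [b]. /t/ is a voiceless obstruent between vowels /i/ and /o/, so it voices to [d]. /t/ is a voiceless obstruent between vowels /a/ and /u/, so it voices to [d]. /t/ is a voiceless obstruent between vowels /u/ and /u/, so it voices to [d]. /t/ is a voiceless obstruent between vowels /u/ and /o/, so it voices to [d]. /vupitoaratututo/ → vubidoaradududo.
Rule 3 (final vowel raising): /o/ is a mid vowel in word-final position, so it raises to [u]. /vubidoaradududo/ → vubidoaradududu.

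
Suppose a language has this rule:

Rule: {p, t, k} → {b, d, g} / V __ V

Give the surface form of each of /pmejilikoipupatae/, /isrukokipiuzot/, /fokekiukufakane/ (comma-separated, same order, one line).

/pmejilikoipupatae/: /k/ is a voiceless stop between vowels /i/ and /o/, so it voices to [g]. /p/ is a voiceless stop between vowels /i/ and /u/, so it voices to [b]. /p/ is a voiceless stop between vowels /u/ and /a/, so it voices to [b]. /t/ is a voiceless stop between vowels /a/ and /a/, so it voices to [d]. → [pmejiligoibubadae].
/isrukokipiuzot/: /k/ is a voiceless stop between vowels /u/ and /o/, so it voices to [g]. /k/ is a voiceless stop between vowels /o/ and /i/, so it voices to [g]. /p/ is a voiceless stop between vowels /i/ and /i/, so it voices to [b]. → [isrugogibiuzot].
/fokekiukufakane/: /k/ is a voiceless stop between vowels /o/ and /e/, so it voices to [g]. /k/ is a voiceless stop between vowels /e/ and /i/, so it voices to [g]. /k/ is a voiceless stop between vowels /u/ and /u/, so it voices to [g]. /k/ is a voiceless stop between vowels /a/ and /a/, so it voices to [g]. → [fogegiugufagane].

pmejiligoibubadae, isrugogibiuzot, fogegiugufagane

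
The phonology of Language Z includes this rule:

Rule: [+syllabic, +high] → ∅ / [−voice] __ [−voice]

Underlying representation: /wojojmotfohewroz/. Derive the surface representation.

No segment of /wojojmotfohewroz/ meets the structural description of the rule, so the form surfaces unchanged.

wojojmotfohewroz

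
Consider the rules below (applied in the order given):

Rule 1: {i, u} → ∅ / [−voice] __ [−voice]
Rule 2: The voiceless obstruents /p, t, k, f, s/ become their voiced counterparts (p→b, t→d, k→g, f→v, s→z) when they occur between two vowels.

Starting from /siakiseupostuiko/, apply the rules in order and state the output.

Rule 1 (high vowel syncope): /i/ is a high vowel flanked by voiceless consonants /k/ and /s/, so it deletes. /siakiseupostuiko/ → siakseupostuiko.
Rule 2 (intervocalic voicing): /p/ is a voiceless obstruent between vowels /u/ and /o/, so it voices to [b]. /k/ is a voiceless obstruent between vowels /i/ and /o/, so it voices to [g]. /siakseupostuiko/ → siakseubostuigo.

siakseubostuigo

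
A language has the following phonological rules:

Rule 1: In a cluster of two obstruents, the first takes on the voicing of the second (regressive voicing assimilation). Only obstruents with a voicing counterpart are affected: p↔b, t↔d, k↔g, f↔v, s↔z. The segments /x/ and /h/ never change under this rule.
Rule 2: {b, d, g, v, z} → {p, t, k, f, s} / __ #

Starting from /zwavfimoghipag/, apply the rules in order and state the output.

Rule 1 (regressive voicing assimilation): /v/ precedes the voiceless obstruent /f/, so it devoices to [f] by assimilation. /g/ precedes the voiceless obstruent /h/, so it devoices to [k] by assimilation. /zwavfimoghipag/ → zwaffimokhipag.
Rule 2 (final devoicing): /g/ is a voiced obstruent in word-final position, so it devoices to [k]. /zwaffimokhipag/ → zwaffimokhipak.

zwaffimokhipak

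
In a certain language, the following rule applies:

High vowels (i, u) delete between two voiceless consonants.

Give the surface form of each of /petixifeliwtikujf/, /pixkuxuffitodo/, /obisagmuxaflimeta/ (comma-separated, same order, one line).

petxfeliwtkujf, pxkxfftodo, obisagmuxaflimeta

/petixifeliwtikujf/: /i/ is a high vowel flanked by voiceless consonants /t/ and /x/, so it deletes. /i/ is a high vowel flanked by voiceless consonants /x/ and /f/, so it deletes. /i/ is a high vowel flanked by voiceless consonants /t/ and /k/, so it deletes. → [petxfeliwtkujf].
/pixkuxuffitodo/: /i/ is a high vowel flanked by voiceless consonants /p/ and /x/, so it deletes. /u/ is a high vowel flanked by voiceless consonants /k/ and /x/, so it deletes. /u/ is a high vowel flanked by voiceless consonants /x/ and /f/, so it deletes. /i/ is a high vowel flanked by voiceless consonants /f/ and /t/, so it deletes. → [pxkxfftodo].
/obisagmuxaflimeta/: the rule's environment is not met; surfaces unchanged as [obisagmuxaflimeta].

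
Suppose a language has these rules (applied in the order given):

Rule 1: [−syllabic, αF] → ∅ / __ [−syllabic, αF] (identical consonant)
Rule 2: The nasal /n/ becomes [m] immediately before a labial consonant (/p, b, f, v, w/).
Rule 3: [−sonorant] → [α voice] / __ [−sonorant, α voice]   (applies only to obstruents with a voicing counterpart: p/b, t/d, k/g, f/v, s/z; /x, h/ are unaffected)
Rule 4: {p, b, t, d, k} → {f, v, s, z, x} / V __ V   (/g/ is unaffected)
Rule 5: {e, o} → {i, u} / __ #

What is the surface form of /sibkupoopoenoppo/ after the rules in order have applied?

Rule 1 (degemination): /pp/ is a geminate; the first /p/ deletes. /sibkupoopoenoppo/ → sibkupoopoenopo.
Rule 2 (nasal place assimilation): no segment meets the environment; /sibkupoopoenopo/ is unchanged.
Rule 3 (regressive voicing assimilation): /b/ precedes the voiceless obstruent /k/, so it devoices to [p] by assimilation. /sibkupoopoenopo/ → sipkupoopoenopo.
Rule 4 (intervocalic spirantization): /p/ is a stop between vowels /u/ and /o/, so it spirantizes to the fricative [f]. /p/ is a stop between vowels /o/ and /o/, so it spirantizes to the fricative [f]. /p/ is a stop between vowels /o/ and /o/, so it spirantizes to the fricative [f]. /sipkupoopoenopo/ → sipkufoofoenofo.
Rule 5 (final vowel raising): /o/ is a mid vowel in word-final position, so it raises to [u]. /sipkufoofoenofo/ → sipkufoofoenofu.

sipkufoofoenofu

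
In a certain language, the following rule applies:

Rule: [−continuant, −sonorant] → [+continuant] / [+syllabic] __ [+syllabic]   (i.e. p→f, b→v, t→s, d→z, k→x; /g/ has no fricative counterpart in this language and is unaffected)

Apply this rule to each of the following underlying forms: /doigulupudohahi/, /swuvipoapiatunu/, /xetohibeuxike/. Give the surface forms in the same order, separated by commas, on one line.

/doigulupudohahi/: /p/ is a stop between vowels /u/ and /u/, so it spirantizes to the fricative [f]. /d/ is a stop between vowels /u/ and /o/, so it spirantizes to the fricative [z]. → [doigulufuzohahi].
/swuvipoapiatunu/: /p/ is a stop between vowels /i/ and /o/, so it spirantizes to the fricative [f]. /p/ is a stop between vowels /a/ and /i/, so it spirantizes to the fricative [f]. /t/ is a stop between vowels /a/ and /u/, so it spirantizes to the fricative [s]. → [swuvifoafiasunu].
/xetohibeuxike/: /t/ is a stop between vowels /e/ and /o/, so it spirantizes to the fricative [s]. /b/ is a stop between vowels /i/ and /e/, so it spirantizes to the fricative [v]. /k/ is a stop between vowels /i/ and /e/, so it spirantizes to the fricative [x]. → [xesohiveuxixe].

doigulufuzohahi, swuvifoafiasunu, xesohiveuxixe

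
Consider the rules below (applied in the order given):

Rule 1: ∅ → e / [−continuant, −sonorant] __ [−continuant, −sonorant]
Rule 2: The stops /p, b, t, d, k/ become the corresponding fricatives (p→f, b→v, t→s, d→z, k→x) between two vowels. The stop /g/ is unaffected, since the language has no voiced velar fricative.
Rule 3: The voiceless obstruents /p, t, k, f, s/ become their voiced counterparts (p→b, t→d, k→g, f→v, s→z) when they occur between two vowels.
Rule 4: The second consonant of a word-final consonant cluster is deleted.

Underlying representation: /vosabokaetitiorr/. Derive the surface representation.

Rule 1 (stop-cluster e-epenthesis): no segment meets the environment; /vosabokaetitiorr/ is unchanged.
Rule 2 (intervocalic spirantization): /b/ is a stop between vowels /a/ and /o/, so it spirantizes to the fricative [v]. /k/ is a stop between vowels /o/ and /a/, so it spirantizes to the fricative [x]. /t/ is a stop between vowels /e/ and /i/, so it spirantizes to the fricative [s]. /t/ is a stop between vowels /i/ and /i/, so it spirantizes to the fricative [s]. /vosabokaetitiorr/ → vosavoxaesisiorr.
Rule 3 (intervocalic voicing): /s/ is a voiceless obstruent between vowels /o/ and /a/, so it voices to [z]. /s/ is a voiceless obstruent between vowels /e/ and /i/, so it voices to [z]. /s/ is a voiceless obstruent between vowels /i/ and /i/, so it voices to [z]. /vosavoxaesisiorr/ → vozavoxaeziziorr.
Rule 4 (final cluster simplification): /r/ is the second consonant of a word-final cluster /rr/, so it deletes. /vozavoxaeziziorr/ → vozavoxaezizior.

vozavoxaezizior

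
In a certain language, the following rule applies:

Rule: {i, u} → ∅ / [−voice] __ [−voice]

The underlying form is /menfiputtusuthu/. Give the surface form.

menfpttsthu

/i/ is a high vowel flanked by voiceless consonants /f/ and /p/, so it deletes.
/u/ is a high vowel flanked by voiceless consonants /p/ and /t/, so it deletes.
/u/ is a high vowel flanked by voiceless consonants /t/ and /s/, so it deletes.
/u/ is a high vowel flanked by voiceless consonants /s/ and /t/, so it deletes.
The other instance of /u/ does not occur in the required environment and remains unchanged.
Surface form: [menfpttsthu].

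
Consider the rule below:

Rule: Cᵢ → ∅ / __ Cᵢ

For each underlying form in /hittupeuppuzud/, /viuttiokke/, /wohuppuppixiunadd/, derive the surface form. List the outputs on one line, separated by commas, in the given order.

hitupeupuzud, viutioke, wohupupixiunad

/hittupeuppuzud/: /tt/ is a geminate; the first /t/ deletes. /pp/ is a geminate; the first /p/ deletes. → [hitupeupuzud].
/viuttiokke/: /tt/ is a geminate; the first /t/ deletes. /kk/ is a geminate; the first /k/ deletes. → [viutioke].
/wohuppuppixiunadd/: /pp/ is a geminate; the first /p/ deletes. /pp/ is a geminate; the first /p/ deletes. /dd/ is a geminate; the first /d/ deletes. → [wohupupixiunad].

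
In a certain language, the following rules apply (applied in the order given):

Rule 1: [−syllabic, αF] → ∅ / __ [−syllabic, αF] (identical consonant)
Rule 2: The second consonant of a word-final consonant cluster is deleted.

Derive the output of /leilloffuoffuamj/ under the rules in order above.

Rule 1 (degemination): /ll/ is a geminate; the first /l/ deletes. /ff/ is a geminate; the first /f/ deletes. /ff/ is a geminate; the first /f/ deletes. /leilloffuoffuamj/ → leilofuofuamj.
Rule 2 (final cluster simplification): /j/ is the second consonant of a word-final cluster /mj/, so it deletes. /leilofuofuamj/ → leilofuofuam.

leilofuofuam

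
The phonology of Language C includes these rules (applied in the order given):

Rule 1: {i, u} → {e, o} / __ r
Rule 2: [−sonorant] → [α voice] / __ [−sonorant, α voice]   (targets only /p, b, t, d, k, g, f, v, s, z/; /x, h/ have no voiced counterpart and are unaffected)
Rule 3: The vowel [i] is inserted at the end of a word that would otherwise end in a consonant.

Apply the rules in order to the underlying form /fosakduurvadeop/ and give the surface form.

Rule 1 (pre-rhotic lowering): /u/ is a high vowel immediately before /r/, so it lowers to [o]. /fosakduurvadeop/ → fosakduorvadeop.
Rule 2 (regressive voicing assimilation): /k/ precedes the voiced obstruent /d/, so it voices to [g] by assimilation. /fosakduorvadeop/ → fosagduorvadeop.
Rule 3 (final i-epenthesis): the form ends in the consonant /p/, so [i] is inserted word-finally. /fosagduorvadeop/ → fosagduorvadeopi.

fosagduorvadeopi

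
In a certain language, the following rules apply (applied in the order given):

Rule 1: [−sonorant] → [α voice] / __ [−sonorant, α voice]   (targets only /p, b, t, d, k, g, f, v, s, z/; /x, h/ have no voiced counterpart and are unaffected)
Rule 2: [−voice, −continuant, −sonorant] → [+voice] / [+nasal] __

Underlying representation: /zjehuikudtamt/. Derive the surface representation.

zjehuikuttamd

Rule 1 (regressive voicing assimilation): /d/ precedes the voiceless obstruent /t/, so it devoices to [t] by assimilation. /zjehuikudtamt/ → zjehuikuttamt.
Rule 2 (post-nasal voicing): /t/ is a voiceless stop immediately after the nasal /m/, so it voices to [d]. /zjehuikuttamt/ → zjehuikuttamd.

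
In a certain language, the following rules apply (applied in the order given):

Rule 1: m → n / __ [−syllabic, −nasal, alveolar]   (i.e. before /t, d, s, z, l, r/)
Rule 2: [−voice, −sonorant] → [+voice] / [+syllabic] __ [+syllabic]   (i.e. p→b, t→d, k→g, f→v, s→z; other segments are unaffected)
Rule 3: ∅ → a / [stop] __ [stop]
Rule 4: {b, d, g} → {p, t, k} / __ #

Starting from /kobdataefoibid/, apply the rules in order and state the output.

Rule 1 (nasal place assimilation): no segment meets the environment; /kobdataefoibid/ is unchanged.
Rule 2 (intervocalic voicing): /t/ is a voiceless obstruent between vowels /a/ and /a/, so it voices to [d]. /f/ is a voiceless obstruent between vowels /e/ and /o/, so it voices to [v]. /kobdataefoibid/ → kobdadaevoibid.
Rule 3 (stop-cluster a-epenthesis): /b/ and /d/ form a stop–stop cluster, so [a] is inserted between them. /kobdadaevoibid/ → kobadadaevoibid.
Rule 4 (final devoicing): /d/ is a voiced stop in word-final position, so it devoices to [t]. /kobadadaevoibid/ → kobadadaevoibit.

kobadadaevoibit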